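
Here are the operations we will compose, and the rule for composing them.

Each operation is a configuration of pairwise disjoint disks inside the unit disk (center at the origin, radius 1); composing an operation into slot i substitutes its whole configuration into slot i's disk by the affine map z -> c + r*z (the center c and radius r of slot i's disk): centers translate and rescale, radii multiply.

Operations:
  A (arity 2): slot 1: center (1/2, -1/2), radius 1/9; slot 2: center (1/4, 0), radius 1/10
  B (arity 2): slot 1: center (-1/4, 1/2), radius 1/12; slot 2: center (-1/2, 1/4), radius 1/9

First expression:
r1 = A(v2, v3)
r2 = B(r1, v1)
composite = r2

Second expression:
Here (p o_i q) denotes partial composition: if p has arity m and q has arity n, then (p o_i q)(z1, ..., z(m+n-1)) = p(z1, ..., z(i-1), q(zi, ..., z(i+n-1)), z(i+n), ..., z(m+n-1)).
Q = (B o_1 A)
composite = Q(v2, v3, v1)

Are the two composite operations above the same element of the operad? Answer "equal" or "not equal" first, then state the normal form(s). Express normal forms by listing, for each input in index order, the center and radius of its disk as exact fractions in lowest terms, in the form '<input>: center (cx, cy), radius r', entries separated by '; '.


equal — both sides give v1: center (-1/2, 1/4), radius 1/9; v2: center (-5/24, 11/24), radius 1/108; v3: center (-11/48, 1/2), radius 1/120

In normal form, the first expression is v1: center (-1/2, 1/4), radius 1/9; v2: center (-5/24, 11/24), radius 1/108; v3: center (-11/48, 1/2), radius 1/120
In normal form, the second expression is v1: center (-1/2, 1/4), radius 1/9; v2: center (-5/24, 11/24), radius 1/108; v3: center (-11/48, 1/2), radius 1/120
One common form — equal.


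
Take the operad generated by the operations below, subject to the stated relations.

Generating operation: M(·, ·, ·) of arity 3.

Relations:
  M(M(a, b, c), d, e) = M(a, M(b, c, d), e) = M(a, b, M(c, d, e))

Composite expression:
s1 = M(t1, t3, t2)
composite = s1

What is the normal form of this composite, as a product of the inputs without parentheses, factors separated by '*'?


Key point: M is associative — brackets drop, the t-order remains.
M(t1, t3, t2) collapses to t1 * t3 * t2

t1 * t3 * t2


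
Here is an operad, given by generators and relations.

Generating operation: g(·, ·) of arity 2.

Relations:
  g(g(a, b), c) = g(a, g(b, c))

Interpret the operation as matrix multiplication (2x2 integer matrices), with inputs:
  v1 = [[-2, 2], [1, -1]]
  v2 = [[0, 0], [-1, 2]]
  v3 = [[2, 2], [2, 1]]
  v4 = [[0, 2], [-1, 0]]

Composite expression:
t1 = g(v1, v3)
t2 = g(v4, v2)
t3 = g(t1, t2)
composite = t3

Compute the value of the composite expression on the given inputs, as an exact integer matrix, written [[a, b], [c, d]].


[[0, 0], [0, 0]]

g(v1, v3) = [[0, -2], [0, 1]]
g(v4, v2) = [[-2, 4], [0, 0]]
g(g(v1, v3), g(v4, v2)) = [[0, 0], [0, 0]]


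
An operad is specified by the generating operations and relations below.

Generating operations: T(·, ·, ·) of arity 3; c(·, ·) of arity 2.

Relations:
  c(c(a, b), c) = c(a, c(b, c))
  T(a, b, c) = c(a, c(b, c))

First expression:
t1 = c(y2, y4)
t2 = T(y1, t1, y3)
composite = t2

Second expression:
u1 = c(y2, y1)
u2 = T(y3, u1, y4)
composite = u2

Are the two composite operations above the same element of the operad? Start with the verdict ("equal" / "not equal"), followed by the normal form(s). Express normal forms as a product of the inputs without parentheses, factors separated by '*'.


Reducing the first expression gives y1 * y2 * y4 * y3
Reducing the second expression gives y3 * y2 * y1 * y4
Different reductions; not equal.

not equal; first: y1 * y2 * y4 * y3; second: y3 * y2 * y1 * y4


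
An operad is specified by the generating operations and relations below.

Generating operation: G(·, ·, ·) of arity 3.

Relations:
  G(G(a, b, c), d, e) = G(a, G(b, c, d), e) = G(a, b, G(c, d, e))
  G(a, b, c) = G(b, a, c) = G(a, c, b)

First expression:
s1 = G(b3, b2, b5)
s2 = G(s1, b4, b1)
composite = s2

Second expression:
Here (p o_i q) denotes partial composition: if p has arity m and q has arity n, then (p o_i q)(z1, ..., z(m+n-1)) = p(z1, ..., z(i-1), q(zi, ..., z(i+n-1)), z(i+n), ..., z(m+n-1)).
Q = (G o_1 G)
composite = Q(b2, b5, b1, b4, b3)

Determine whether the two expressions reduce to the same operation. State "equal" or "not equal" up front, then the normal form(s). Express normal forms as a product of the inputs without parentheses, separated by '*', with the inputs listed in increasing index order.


equal — both sides give b1 * b2 * b3 * b4 * b5

Reducing the first expression gives b1 * b2 * b3 * b4 * b5
Reducing the second expression gives b1 * b2 * b3 * b4 * b5
Same normal form: equal.


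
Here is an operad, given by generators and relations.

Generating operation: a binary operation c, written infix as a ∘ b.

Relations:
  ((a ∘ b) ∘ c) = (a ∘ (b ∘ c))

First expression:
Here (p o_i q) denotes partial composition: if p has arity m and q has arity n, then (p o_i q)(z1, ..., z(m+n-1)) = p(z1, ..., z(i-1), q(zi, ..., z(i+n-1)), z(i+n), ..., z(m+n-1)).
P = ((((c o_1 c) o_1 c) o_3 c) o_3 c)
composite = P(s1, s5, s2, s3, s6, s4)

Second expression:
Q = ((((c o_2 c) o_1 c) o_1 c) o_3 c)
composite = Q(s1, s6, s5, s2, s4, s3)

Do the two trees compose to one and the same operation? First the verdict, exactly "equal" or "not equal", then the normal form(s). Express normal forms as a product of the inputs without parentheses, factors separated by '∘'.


not equal: they reduce to s1 ∘ s5 ∘ s2 ∘ s3 ∘ s6 ∘ s4 and s1 ∘ s6 ∘ s5 ∘ s2 ∘ s4 ∘ s3

Reducing the first expression gives s1 ∘ s5 ∘ s2 ∘ s3 ∘ s6 ∘ s4
Reducing the second expression gives s1 ∘ s6 ∘ s5 ∘ s2 ∘ s4 ∘ s3
No match — not equal.


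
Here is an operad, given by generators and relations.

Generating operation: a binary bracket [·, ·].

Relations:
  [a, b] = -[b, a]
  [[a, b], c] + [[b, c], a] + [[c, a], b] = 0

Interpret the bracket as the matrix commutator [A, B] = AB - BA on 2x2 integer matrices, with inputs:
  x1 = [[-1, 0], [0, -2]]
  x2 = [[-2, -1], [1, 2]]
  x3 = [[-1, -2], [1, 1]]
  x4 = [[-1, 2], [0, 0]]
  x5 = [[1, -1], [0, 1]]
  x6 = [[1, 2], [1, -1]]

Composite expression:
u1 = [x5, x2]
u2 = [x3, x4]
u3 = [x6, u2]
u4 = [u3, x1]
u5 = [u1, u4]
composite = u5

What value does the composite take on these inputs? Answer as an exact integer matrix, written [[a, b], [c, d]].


[[8, -8], [-4, -8]]

[x5, x2] = [[-1, -4], [0, 1]]
[x3, x4] = [[-2, -6], [-1, 2]]
[x6, [x3, x4]] = [[4, -4], [-2, -4]]
[[x6, [x3, x4]], x1] = [[0, 4], [-2, 0]]
[[x5, x2], [[x6, [x3, x4]], x1]] = [[8, -8], [-4, -8]]


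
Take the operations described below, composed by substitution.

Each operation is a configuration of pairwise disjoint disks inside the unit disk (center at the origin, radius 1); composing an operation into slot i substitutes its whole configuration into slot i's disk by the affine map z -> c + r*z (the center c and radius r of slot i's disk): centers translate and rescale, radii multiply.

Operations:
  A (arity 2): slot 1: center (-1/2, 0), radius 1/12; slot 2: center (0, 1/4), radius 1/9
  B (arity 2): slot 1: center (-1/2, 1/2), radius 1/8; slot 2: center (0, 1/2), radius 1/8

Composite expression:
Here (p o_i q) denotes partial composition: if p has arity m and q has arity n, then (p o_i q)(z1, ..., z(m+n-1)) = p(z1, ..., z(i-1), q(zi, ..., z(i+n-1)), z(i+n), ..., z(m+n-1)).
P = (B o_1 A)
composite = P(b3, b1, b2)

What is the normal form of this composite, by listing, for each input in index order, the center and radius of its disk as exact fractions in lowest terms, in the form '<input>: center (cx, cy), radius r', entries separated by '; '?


b1: center (-1/2, 17/32), radius 1/72; b2: center (0, 1/2), radius 1/8; b3: center (-9/16, 1/2), radius 1/96

Affine substitution under B: radii multiply and b-centers shift.
b3: after 2 affine steps, its disk has center (-9/16, 1/2), radius 1/96
b1: after 2 affine steps, its disk has center (-1/2, 17/32), radius 1/72
b2: after 1 affine step, its disk has center (0, 1/2), radius 1/8


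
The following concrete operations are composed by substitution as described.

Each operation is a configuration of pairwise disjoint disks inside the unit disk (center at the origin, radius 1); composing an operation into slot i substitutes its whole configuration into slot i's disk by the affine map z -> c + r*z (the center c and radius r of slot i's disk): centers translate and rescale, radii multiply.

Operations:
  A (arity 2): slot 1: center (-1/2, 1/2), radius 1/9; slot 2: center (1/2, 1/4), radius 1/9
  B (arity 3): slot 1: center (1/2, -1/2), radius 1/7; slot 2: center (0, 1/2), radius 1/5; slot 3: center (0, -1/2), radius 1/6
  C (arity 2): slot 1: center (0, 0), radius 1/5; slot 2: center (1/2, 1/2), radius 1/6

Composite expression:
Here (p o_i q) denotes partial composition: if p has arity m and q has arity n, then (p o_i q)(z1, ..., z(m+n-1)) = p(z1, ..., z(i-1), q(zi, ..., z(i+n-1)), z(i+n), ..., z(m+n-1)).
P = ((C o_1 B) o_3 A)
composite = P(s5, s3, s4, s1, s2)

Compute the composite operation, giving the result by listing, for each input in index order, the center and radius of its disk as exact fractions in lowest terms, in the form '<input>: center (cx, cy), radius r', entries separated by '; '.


Below C, radii multiply path by path; the s-disk centers shift.
tracing s5 down its 2-map path: center (1/10, -1/10), radius 1/35
tracing s3 down its 2-map path: center (0, 1/10), radius 1/25
tracing s4 down its 3-map path: center (-1/60, -1/12), radius 1/270
tracing s1 down its 3-map path: center (1/60, -11/120), radius 1/270
tracing s2 down its 1-map path: center (1/2, 1/2), radius 1/6

s1: center (1/60, -11/120), radius 1/270; s2: center (1/2, 1/2), radius 1/6; s3: center (0, 1/10), radius 1/25; s4: center (-1/60, -1/12), radius 1/270; s5: center (1/10, -1/10), radius 1/35


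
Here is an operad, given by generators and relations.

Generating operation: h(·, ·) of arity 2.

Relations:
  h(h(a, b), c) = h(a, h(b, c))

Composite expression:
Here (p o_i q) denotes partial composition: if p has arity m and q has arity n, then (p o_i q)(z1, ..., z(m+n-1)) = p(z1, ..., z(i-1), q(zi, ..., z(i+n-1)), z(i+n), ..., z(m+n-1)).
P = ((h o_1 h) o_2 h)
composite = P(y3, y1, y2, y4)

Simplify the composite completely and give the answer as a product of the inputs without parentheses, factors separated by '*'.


y3 * y1 * y2 * y4

Key point: h is associative — brackets drop, the y-order remains.
h(y1, y2) spells out as y1 * y2
h(y3, h(y1, y2)) spells out as y3 * y1 * y2
h(h(y3, h(y1, y2)), y4) spells out as y3 * y1 * y2 * y4


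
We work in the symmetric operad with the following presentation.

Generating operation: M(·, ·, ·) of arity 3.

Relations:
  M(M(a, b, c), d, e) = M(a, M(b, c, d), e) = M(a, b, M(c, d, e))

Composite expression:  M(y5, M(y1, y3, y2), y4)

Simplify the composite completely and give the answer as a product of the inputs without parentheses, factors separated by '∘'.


y5 ∘ y1 ∘ y3 ∘ y2 ∘ y4

All parenthesizations of M agree; list the y-inputs left to right.
M(y1, y3, y2) reduces to y1 ∘ y3 ∘ y2
M(y5, M(y1, y3, y2), y4) reduces to y5 ∘ y1 ∘ y3 ∘ y2 ∘ y4


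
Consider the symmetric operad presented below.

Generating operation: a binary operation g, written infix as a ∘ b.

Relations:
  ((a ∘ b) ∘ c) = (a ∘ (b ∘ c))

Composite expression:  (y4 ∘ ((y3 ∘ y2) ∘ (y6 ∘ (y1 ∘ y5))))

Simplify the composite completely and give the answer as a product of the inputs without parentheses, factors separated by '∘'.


Under associativity of g, the answer is the y's in reading order.
(y3 ∘ y2) reduces to y3 ∘ y2
(y1 ∘ y5) reduces to y1 ∘ y5
(y6 ∘ (y1 ∘ y5)) reduces to y6 ∘ y1 ∘ y5
((y3 ∘ y2) ∘ (y6 ∘ (y1 ∘ y5))) reduces to y3 ∘ y2 ∘ y6 ∘ y1 ∘ y5
(y4 ∘ ((y3 ∘ y2) ∘ (y6 ∘ (y1 ∘ y5)))) reduces to y4 ∘ y3 ∘ y2 ∘ y6 ∘ y1 ∘ y5

y4 ∘ y3 ∘ y2 ∘ y6 ∘ y1 ∘ y5


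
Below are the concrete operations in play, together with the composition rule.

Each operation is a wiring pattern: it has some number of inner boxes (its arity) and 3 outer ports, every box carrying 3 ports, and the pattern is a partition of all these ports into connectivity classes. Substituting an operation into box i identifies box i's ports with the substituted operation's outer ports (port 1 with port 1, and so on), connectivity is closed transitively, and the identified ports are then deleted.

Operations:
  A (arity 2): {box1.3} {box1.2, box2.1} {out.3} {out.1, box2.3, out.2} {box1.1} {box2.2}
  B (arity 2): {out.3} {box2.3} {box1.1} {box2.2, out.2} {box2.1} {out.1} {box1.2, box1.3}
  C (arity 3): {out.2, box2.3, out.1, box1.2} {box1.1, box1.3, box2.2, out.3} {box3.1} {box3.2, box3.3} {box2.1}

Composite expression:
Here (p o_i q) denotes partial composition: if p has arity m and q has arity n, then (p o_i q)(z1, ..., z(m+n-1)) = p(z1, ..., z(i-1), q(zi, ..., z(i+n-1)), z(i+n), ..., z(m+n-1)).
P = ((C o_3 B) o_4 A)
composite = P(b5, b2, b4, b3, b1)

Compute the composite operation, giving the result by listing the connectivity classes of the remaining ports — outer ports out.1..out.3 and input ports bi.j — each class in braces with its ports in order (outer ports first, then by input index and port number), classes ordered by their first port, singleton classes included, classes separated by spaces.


Connectivity passes through glued C-boundaries; trace each wire chain.
the subtree at A composes to {out.1, out.2, b1.3} {out.3} {b1.1, b3.2} {b1.2} {b3.1} {b3.3} on (b3, b1); out.j = own outer ports
the subtree at B composes to {out.1} {out.2, b1.3} {out.3} {b1.1, b3.2} {b1.2} {b3.1} {b3.3} {b4.1} {b4.2, b4.3} on (b4, b3, b1); out.j = own outer ports
the subtree at C composes to {out.1, out.2, b2.3, b5.2} {out.3, b2.2, b5.1, b5.3} {b1.1, b3.2} {b1.2} {b1.3} {b2.1} {b3.1} {b3.3} {b4.1} {b4.2, b4.3} on (b5, b2, b4, b3, b1); out.j = own outer ports

{out.1, out.2, b2.3, b5.2} {out.3, b2.2, b5.1, b5.3} {b1.1, b3.2} {b1.2} {b1.3} {b2.1} {b3.1} {b3.3} {b4.1} {b4.2, b4.3}


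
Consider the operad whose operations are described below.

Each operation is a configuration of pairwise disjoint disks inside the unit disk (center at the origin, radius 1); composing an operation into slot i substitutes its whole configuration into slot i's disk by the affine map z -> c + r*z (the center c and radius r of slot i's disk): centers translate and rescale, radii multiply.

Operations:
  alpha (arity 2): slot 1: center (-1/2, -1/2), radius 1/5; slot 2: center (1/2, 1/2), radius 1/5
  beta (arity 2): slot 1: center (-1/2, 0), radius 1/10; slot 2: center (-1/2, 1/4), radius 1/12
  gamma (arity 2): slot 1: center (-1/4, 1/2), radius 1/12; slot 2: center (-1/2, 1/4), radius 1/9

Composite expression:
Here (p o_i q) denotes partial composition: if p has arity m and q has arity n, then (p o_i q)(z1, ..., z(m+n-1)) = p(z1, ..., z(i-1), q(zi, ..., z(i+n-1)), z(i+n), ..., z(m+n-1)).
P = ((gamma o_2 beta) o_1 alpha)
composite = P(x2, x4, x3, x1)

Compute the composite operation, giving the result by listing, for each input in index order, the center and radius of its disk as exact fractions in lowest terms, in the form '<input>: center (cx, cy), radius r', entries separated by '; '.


Nesting under gamma composes maps z -> c + r*z down each x-path.
tracing x2 down its 2-map path: center (-7/24, 11/24), radius 1/60
tracing x4 down its 2-map path: center (-5/24, 13/24), radius 1/60
tracing x3 down its 2-map path: center (-5/9, 1/4), radius 1/90
tracing x1 down its 2-map path: center (-5/9, 5/18), radius 1/108

x1: center (-5/9, 5/18), radius 1/108; x2: center (-7/24, 11/24), radius 1/60; x3: center (-5/9, 1/4), radius 1/90; x4: center (-5/24, 13/24), radius 1/60


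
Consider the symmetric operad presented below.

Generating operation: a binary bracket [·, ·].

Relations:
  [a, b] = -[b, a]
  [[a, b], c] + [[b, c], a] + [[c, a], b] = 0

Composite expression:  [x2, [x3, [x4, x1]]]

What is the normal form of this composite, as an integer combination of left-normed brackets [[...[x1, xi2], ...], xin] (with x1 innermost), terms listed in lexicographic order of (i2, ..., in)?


-[[[x1, x4], x3], x2]

In the tensor algebra, words opening x1 carry the x1-anchored form.
Composite bracket: [x2, [x3, [x4, x1]]]
Applying ab - ba throughout gives 8 signed words (2^3 = 8).
Words beginning with x1 determine it all:
  sign of x1x4x3x2 is -1, so it contributes -[[[x1, x4], x3], x2]


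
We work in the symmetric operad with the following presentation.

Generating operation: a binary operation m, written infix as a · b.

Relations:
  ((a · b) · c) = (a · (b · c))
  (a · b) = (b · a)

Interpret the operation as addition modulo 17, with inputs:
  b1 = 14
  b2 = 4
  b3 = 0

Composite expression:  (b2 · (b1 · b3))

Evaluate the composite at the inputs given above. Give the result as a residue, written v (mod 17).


1 (mod 17)


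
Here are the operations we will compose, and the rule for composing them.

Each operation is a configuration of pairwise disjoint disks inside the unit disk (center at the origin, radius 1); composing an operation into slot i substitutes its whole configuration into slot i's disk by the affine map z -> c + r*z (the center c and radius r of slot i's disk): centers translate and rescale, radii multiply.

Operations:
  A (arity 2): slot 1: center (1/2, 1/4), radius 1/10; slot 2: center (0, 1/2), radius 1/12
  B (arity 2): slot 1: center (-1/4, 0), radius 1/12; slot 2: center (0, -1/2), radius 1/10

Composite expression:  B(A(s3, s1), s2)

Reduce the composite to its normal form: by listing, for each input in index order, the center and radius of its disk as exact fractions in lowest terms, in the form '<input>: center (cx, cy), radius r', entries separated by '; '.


s1: center (-1/4, 1/24), radius 1/144; s2: center (0, -1/2), radius 1/10; s3: center (-5/24, 1/48), radius 1/120

Each s-disk chains the slot maps above it in B; radii multiply.
s3: after 2 affine steps, its disk has center (-5/24, 1/48), radius 1/120
s1: after 2 affine steps, its disk has center (-1/4, 1/24), radius 1/144
s2: after 1 affine step, its disk has center (0, -1/2), radius 1/10


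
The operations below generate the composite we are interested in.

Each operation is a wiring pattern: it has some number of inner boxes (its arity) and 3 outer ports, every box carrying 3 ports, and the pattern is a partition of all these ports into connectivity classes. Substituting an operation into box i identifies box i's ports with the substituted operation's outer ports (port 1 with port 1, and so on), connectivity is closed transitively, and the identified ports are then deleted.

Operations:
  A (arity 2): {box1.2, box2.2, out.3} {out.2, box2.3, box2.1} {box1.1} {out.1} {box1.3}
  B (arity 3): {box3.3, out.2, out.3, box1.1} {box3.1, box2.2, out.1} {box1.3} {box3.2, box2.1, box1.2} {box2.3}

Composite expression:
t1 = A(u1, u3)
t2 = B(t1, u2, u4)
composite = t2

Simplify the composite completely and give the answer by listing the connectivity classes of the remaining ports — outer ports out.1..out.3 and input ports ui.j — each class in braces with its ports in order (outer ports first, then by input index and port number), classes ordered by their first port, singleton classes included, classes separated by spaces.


Reachability decides: close wires over B-identified ports.
composing A on (u1, u3), with out.j its own outer ports: {out.1} {out.2, u3.1, u3.3} {out.3, u1.2, u3.2} {u1.1} {u1.3}
composing B on (u1, u3, u2, u4), with out.j its own outer ports: {out.1, u2.2, u4.1} {out.2, out.3, u4.3} {u1.1} {u1.2, u3.2} {u1.3} {u2.1, u3.1, u3.3, u4.2} {u2.3}

{out.1, u2.2, u4.1} {out.2, out.3, u4.3} {u1.1} {u1.2, u3.2} {u1.3} {u2.1, u3.1, u3.3, u4.2} {u2.3}


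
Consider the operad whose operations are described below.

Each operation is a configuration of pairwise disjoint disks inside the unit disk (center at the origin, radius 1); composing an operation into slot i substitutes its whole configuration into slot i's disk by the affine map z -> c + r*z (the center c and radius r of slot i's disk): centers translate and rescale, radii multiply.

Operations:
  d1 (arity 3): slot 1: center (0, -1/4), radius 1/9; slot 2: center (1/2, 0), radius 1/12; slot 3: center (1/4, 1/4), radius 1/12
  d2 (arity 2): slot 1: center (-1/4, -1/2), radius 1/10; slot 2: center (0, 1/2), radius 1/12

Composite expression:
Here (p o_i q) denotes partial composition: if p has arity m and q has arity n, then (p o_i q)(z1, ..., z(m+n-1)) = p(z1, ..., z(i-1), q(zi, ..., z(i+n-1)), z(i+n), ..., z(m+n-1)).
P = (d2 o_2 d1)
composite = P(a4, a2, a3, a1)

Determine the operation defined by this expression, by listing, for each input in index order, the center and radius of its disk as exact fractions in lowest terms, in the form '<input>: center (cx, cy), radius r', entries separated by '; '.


a1: center (1/48, 25/48), radius 1/144; a2: center (0, 23/48), radius 1/108; a3: center (1/24, 1/2), radius 1/144; a4: center (-1/4, -1/2), radius 1/10


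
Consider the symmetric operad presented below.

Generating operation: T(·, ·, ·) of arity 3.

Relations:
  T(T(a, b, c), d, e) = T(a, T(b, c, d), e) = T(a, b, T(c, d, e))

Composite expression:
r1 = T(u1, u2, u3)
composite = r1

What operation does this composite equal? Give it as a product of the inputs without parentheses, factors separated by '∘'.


u1 ∘ u2 ∘ u3

The T-tree's shape is irrelevant; the u-reading-order decides.
T(u1, u2, u3) spells out as u1 ∘ u2 ∘ u3


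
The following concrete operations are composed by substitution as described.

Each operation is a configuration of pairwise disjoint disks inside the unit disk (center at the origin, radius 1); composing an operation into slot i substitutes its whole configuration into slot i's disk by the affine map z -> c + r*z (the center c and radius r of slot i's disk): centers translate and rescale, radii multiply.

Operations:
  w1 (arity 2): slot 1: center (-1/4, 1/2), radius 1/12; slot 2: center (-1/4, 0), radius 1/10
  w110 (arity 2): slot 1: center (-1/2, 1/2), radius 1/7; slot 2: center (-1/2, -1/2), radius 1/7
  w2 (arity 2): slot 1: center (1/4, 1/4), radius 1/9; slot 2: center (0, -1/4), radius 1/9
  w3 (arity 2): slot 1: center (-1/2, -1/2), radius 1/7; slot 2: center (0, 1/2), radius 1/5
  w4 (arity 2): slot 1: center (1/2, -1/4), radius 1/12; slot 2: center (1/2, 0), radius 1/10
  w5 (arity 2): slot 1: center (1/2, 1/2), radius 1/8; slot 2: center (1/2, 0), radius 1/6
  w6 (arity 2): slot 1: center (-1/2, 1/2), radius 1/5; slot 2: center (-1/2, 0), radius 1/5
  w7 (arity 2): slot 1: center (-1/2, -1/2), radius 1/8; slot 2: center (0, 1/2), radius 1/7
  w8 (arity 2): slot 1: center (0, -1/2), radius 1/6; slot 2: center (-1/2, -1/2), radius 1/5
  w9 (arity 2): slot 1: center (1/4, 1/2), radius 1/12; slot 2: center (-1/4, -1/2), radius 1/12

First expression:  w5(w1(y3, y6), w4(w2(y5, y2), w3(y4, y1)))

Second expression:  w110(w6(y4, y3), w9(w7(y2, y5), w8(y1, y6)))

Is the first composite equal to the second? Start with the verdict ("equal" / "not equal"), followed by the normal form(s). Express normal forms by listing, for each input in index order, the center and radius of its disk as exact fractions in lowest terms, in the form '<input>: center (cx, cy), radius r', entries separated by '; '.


not equal; the first gives y1: center (7/12, 1/120), radius 1/300; y2: center (7/12, -13/288), radius 1/648; y3: center (15/32, 9/16), radius 1/96; y4: center (23/40, -1/120), radius 1/420; y5: center (169/288, -11/288), radius 1/648; y6: center (15/32, 1/2), radius 1/80 and the second y1: center (-15/28, -97/168), radius 1/504; y2: center (-79/168, -73/168), radius 1/672; y3: center (-4/7, 1/2), radius 1/35; y4: center (-4/7, 4/7), radius 1/35; y5: center (-13/28, -71/168), radius 1/588; y6: center (-13/24, -97/168), radius 1/420


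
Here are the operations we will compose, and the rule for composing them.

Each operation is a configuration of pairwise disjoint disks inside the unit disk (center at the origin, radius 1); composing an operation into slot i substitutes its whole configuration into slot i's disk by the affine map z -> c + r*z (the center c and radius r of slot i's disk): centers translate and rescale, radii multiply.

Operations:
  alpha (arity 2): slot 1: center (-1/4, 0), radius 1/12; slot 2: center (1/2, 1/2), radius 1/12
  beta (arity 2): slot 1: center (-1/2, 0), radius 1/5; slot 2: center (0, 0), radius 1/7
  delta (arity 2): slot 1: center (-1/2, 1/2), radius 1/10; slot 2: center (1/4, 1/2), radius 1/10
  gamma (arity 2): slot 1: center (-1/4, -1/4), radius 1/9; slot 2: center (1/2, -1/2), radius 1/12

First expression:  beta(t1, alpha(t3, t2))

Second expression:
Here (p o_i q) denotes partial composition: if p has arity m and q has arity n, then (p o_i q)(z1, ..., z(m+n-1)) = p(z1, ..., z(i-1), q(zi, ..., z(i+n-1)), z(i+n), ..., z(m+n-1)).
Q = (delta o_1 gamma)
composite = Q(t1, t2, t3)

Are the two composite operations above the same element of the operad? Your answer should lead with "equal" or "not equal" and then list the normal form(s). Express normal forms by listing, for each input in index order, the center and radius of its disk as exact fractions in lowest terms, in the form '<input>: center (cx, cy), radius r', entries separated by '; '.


not equal; first: t1: center (-1/2, 0), radius 1/5; t2: center (1/14, 1/14), radius 1/84; t3: center (-1/28, 0), radius 1/84; second: t1: center (-21/40, 19/40), radius 1/90; t2: center (-9/20, 9/20), radius 1/120; t3: center (1/4, 1/2), radius 1/10


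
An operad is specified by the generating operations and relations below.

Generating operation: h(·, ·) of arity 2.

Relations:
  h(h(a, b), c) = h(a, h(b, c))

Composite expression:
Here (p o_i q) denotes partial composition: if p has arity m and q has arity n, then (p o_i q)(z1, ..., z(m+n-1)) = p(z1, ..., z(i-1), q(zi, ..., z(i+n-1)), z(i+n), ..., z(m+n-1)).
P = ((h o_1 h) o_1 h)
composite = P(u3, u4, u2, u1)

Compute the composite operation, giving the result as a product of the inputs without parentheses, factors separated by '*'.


u3 * u4 * u2 * u1

Key point: h is associative — brackets drop, the u-order remains.
h(u3, u4) unparenthesizes to u3 * u4
h(h(u3, u4), u2) unparenthesizes to u3 * u4 * u2
h(h(h(u3, u4), u2), u1) unparenthesizes to u3 * u4 * u2 * u1


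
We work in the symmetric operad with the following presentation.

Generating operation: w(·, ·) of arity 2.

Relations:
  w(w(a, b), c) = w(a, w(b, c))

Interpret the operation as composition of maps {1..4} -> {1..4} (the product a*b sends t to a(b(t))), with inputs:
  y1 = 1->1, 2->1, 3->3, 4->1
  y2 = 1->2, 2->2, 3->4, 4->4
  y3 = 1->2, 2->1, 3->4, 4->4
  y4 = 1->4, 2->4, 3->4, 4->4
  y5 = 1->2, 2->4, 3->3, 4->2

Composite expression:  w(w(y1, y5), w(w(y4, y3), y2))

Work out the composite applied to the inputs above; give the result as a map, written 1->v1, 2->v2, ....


w(y1, y5) = 1->1, 2->1, 3->3, 4->1
w(y4, y3) = 1->4, 2->4, 3->4, 4->4
w(w(y4, y3), y2) = 1->4, 2->4, 3->4, 4->4
w(w(y1, y5), w(w(y4, y3), y2)) = 1->1, 2->1, 3->1, 4->1

1->1, 2->1, 3->1, 4->1


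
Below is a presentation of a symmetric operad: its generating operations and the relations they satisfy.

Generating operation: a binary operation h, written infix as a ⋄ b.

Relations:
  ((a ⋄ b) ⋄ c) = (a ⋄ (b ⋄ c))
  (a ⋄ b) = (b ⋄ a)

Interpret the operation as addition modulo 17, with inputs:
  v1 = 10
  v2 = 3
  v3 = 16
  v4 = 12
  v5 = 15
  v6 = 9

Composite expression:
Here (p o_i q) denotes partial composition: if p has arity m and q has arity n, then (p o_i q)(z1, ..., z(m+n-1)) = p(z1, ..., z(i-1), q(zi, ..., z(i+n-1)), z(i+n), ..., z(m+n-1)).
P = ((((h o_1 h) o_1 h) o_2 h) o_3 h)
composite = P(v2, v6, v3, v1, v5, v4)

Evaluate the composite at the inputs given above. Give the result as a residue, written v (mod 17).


14 (mod 17)


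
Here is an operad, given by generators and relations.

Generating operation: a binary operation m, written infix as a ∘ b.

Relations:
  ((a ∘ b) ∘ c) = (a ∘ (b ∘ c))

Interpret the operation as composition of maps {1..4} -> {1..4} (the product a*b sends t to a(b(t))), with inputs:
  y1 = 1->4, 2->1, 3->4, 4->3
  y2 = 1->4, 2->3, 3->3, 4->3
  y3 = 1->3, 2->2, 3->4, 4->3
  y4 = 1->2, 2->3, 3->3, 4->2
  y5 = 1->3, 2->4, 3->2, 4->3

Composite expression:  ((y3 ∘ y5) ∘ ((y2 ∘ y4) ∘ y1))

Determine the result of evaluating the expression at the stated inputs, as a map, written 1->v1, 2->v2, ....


1->2, 2->2, 3->2, 4->2

(y3 ∘ y5) = 1->4, 2->3, 3->2, 4->4
(y2 ∘ y4) = 1->3, 2->3, 3->3, 4->3
((y2 ∘ y4) ∘ y1) = 1->3, 2->3, 3->3, 4->3
((y3 ∘ y5) ∘ ((y2 ∘ y4) ∘ y1)) = 1->2, 2->2, 3->2, 4->2


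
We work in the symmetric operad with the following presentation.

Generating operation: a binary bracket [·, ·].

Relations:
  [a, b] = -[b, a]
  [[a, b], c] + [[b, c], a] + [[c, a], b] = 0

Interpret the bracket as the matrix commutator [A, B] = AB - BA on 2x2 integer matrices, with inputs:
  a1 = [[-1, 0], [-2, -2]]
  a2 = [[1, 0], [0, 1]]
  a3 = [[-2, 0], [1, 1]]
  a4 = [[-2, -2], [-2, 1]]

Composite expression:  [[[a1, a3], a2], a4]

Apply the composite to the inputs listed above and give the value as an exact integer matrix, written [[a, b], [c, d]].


[[0, 0], [0, 0]]

[a1, a3] = [[0, 0], [5, 0]]
[[a1, a3], a2] = [[0, 0], [0, 0]]
[[[a1, a3], a2], a4] = [[0, 0], [0, 0]]


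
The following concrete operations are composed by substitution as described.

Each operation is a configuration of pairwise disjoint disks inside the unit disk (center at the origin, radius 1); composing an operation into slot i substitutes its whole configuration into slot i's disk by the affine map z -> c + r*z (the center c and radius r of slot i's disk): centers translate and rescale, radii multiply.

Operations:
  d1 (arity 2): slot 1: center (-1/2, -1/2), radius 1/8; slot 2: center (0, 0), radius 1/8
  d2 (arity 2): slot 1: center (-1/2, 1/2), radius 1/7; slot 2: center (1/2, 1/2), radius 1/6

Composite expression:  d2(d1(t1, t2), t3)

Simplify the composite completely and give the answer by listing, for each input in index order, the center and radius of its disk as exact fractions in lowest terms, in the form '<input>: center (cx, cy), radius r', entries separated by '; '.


t1: center (-4/7, 3/7), radius 1/56; t2: center (-1/2, 1/2), radius 1/56; t3: center (1/2, 1/2), radius 1/6

Affine substitution under d2: radii multiply and t-centers shift.
t1 passes through 2 substitutions, ending at center (-4/7, 3/7), radius 1/56
t2 passes through 2 substitutions, ending at center (-1/2, 1/2), radius 1/56
t3 passes through 1 substitution, ending at center (1/2, 1/2), radius 1/6


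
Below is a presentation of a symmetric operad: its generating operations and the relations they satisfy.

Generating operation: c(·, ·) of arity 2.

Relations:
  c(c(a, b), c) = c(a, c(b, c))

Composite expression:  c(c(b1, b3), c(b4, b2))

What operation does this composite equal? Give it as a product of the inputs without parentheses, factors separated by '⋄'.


b1 ⋄ b3 ⋄ b4 ⋄ b2

The c-tree's shape is irrelevant; the b-reading-order decides.
c(b1, b3) reduces to b1 ⋄ b3
c(b4, b2) reduces to b4 ⋄ b2
c(c(b1, b3), c(b4, b2)) reduces to b1 ⋄ b3 ⋄ b4 ⋄ b2


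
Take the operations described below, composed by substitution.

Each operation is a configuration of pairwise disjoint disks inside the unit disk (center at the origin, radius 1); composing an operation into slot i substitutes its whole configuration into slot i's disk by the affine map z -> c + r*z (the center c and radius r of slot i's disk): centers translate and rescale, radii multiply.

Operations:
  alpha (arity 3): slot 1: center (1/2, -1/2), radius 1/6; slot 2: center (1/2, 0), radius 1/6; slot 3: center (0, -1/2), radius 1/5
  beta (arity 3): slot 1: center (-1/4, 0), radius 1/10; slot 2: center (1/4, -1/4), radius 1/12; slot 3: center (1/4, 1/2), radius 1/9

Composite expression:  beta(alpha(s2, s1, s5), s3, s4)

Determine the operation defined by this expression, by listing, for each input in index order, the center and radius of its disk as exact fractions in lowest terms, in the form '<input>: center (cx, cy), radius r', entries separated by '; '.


Each s-disk chains the slot maps above it in beta; radii multiply.
s2 passes through 2 substitutions, ending at center (-1/5, -1/20), radius 1/60
s1 passes through 2 substitutions, ending at center (-1/5, 0), radius 1/60
s5 passes through 2 substitutions, ending at center (-1/4, -1/20), radius 1/50
s3 passes through 1 substitution, ending at center (1/4, -1/4), radius 1/12
s4 passes through 1 substitution, ending at center (1/4, 1/2), radius 1/9

s1: center (-1/5, 0), radius 1/60; s2: center (-1/5, -1/20), radius 1/60; s3: center (1/4, -1/4), radius 1/12; s4: center (1/4, 1/2), radius 1/9; s5: center (-1/4, -1/20), radius 1/50


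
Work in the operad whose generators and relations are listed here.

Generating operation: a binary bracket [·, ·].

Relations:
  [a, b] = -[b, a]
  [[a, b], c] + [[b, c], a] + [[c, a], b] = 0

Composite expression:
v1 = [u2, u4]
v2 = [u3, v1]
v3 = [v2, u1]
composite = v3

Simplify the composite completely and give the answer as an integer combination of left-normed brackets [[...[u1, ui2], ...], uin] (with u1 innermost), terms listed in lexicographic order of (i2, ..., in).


[[[u1, u2], u4], u3] - [[[u1, u3], u2], u4] + [[[u1, u3], u4], u2] - [[[u1, u4], u2], u3]


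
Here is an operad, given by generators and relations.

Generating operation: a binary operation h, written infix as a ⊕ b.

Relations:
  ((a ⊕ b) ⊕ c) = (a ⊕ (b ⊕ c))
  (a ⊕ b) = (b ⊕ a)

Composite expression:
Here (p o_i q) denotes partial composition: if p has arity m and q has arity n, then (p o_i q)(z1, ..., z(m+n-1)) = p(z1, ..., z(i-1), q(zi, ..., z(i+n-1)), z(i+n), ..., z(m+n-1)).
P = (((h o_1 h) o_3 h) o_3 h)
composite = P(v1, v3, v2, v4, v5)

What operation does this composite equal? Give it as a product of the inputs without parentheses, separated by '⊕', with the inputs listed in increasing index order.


v1 ⊕ v2 ⊕ v3 ⊕ v4 ⊕ v5

Reordering under h is free, so list the v-inputs canonically.
(v1 ⊕ v3) reduces to v1 ⊕ v3
(v2 ⊕ v4) reduces to v2 ⊕ v4
((v2 ⊕ v4) ⊕ v5) reduces to v2 ⊕ v4 ⊕ v5
((v1 ⊕ v3) ⊕ ((v2 ⊕ v4) ⊕ v5)) reduces to v1 ⊕ v3 ⊕ v2 ⊕ v4 ⊕ v5
commutativity sorts the factors: v1 ⊕ v2 ⊕ v3 ⊕ v4 ⊕ v5


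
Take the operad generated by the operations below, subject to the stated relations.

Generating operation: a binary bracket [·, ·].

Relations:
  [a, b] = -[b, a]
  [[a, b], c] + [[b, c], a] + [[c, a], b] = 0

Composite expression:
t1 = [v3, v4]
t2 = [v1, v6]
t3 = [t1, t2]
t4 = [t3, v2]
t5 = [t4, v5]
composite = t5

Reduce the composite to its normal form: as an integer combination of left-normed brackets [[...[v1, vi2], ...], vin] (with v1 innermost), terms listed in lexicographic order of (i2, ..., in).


-[[[[[v1, v6], v3], v4], v2], v5] + [[[[[v1, v6], v4], v3], v2], v5]


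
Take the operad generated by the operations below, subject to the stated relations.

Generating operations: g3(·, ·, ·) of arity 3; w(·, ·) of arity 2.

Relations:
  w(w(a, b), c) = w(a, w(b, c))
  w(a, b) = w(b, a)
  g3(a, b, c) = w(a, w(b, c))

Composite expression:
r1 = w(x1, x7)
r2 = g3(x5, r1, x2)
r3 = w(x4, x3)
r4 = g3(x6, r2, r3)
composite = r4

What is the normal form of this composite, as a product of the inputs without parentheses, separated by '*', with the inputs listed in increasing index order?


Reordering under g3 is free, so list the x-inputs canonically.
w(x1, x7) unparenthesizes to x1 * x7
g3(x5, w(x1, x7), x2) unparenthesizes to x5 * x1 * x7 * x2
w(x4, x3) unparenthesizes to x4 * x3
g3(x6, g3(x5, w(x1, x7), x2), w(x4, x3)) unparenthesizes to x6 * x5 * x1 * x7 * x2 * x4 * x3
commutativity sorts the factors: x1 * x2 * x3 * x4 * x5 * x6 * x7

x1 * x2 * x3 * x4 * x5 * x6 * x7


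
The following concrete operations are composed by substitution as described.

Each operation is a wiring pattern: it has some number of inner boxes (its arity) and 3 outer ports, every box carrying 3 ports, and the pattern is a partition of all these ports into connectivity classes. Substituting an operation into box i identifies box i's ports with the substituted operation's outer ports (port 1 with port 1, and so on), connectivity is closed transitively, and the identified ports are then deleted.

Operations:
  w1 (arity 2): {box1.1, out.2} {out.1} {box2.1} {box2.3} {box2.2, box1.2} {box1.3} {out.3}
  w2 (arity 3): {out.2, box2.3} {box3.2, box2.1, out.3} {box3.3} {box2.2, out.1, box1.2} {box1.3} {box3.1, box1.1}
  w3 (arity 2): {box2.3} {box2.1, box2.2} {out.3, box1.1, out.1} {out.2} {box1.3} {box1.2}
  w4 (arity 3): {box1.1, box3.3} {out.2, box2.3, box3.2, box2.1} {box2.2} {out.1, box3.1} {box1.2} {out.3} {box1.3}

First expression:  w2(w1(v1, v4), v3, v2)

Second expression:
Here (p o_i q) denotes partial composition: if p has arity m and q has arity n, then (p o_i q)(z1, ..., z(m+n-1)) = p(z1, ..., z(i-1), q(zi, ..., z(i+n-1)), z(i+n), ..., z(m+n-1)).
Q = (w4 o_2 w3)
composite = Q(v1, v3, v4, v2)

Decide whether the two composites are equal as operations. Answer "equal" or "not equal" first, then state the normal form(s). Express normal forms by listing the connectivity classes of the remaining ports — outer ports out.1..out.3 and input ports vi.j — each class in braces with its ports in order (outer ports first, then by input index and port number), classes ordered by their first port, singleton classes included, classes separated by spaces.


not equal; the first gives {out.1, v1.1, v3.2} {out.2, v3.3} {out.3, v2.2, v3.1} {v1.2, v4.2} {v1.3} {v2.1} {v2.3} {v4.1} {v4.3} and the second {out.1, v2.1} {out.2, v2.2, v3.1} {out.3} {v1.1, v2.3} {v1.2} {v1.3} {v3.2} {v3.3} {v4.1, v4.2} {v4.3}

In normal form, the first expression is {out.1, v1.1, v3.2} {out.2, v3.3} {out.3, v2.2, v3.1} {v1.2, v4.2} {v1.3} {v2.1} {v2.3} {v4.1} {v4.3}
In normal form, the second expression is {out.1, v2.1} {out.2, v2.2, v3.1} {out.3} {v1.1, v2.3} {v1.2} {v1.3} {v3.2} {v3.3} {v4.1, v4.2} {v4.3}
They disagree, so not equal.


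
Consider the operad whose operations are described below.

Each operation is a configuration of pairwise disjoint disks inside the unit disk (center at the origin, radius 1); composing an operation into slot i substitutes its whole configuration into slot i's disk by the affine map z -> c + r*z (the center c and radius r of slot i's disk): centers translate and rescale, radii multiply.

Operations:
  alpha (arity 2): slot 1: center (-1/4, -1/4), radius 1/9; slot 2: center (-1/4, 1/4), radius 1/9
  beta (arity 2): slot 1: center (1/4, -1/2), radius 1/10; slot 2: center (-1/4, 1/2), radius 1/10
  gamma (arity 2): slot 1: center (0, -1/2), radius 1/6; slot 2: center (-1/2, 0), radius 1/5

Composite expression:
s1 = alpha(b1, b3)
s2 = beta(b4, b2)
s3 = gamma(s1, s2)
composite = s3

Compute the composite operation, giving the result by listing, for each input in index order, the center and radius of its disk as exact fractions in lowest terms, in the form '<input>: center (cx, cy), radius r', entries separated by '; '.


b1: center (-1/24, -13/24), radius 1/54; b2: center (-11/20, 1/10), radius 1/50; b3: center (-1/24, -11/24), radius 1/54; b4: center (-9/20, -1/10), radius 1/50

Below gamma, radii multiply path by path; the b-disk centers shift.
b1 passes through 2 substitutions, ending at center (-1/24, -13/24), radius 1/54
b3 passes through 2 substitutions, ending at center (-1/24, -11/24), radius 1/54
b4 passes through 2 substitutions, ending at center (-9/20, -1/10), radius 1/50
b2 passes through 2 substitutions, ending at center (-11/20, 1/10), radius 1/50


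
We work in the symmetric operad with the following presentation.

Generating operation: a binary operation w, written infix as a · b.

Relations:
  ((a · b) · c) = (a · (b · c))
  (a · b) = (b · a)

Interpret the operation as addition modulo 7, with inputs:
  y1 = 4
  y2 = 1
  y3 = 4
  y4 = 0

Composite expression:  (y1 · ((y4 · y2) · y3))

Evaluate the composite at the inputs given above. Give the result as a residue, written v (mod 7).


(y4 · y2) = 1
((y4 · y2) · y3) = 5
(y1 · ((y4 · y2) · y3)) = 2

2 (mod 7)
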